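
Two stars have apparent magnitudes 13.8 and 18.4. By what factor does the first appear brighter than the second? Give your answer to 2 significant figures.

69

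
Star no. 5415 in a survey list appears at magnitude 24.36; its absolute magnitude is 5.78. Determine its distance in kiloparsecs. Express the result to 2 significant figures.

d ≈ 52 kpc

Distance modulus: m − M = 24.36 − (5.78) = 18.580
m − M = 5 log₁₀ d − 5
log₁₀ d = (m − M)/5 + 1 = 4.7160
d = 10^4.7160 = 52000 pc
= 52.00 kpc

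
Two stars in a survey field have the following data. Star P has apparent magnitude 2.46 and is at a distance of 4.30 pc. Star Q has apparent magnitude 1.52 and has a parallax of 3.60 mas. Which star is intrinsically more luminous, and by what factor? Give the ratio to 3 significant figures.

Star Q is more luminous, by a factor of 9920.

Star P: M = m − 5 log₁₀ d + 5 = 2.46 − 5·0.6335 + 5 = 4.293
Star Q: p = 3.60 mas = 3.60×10^-3″ → d = 1/p = 277.8 pc
Star Q: M = m − 5 log₁₀ d + 5 = 1.52 − 5·2.4437 + 5 = -5.698
ΔM = M_P − M_Q = 4.293 − (-5.698) = 9.991; smaller M is more luminous → Star Q.
L ratio = 10^(0.4 |ΔM|) = 10^3.996 = 9919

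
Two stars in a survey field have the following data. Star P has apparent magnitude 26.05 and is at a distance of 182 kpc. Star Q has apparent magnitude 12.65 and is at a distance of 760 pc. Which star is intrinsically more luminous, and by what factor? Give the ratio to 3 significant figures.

Star Q is more luminous, by a factor of 3.99.

Star P: d = 182 kpc = 182000 pc
Star P: M = m − 5 log₁₀ d + 5 = 26.05 − 5·5.2601 + 5 = 4.750
Star Q: M = m − 5 log₁₀ d + 5 = 12.65 − 5·2.8808 + 5 = 3.246
ΔM = M_P − M_Q = 4.750 − (3.246) = 1.504; smaller M is more luminous → Star Q.
L ratio = 10^(0.4 |ΔM|) = 10^0.601 = 3.995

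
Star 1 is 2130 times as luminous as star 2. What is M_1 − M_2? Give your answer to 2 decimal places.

M_1 − M_2 ≈ -8.32

Pogson: ΔM = −2.5 log₁₀(ratio) = −2.5 log₁₀(2130) = −2.5 × 3.3284 = -8.321
Star 1 is brighter, so it has the smaller magnitude: the difference is negative.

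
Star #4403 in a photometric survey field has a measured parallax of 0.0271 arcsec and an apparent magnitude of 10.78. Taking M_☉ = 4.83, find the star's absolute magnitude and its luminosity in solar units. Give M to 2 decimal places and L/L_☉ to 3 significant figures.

M ≈ 7.94; L/L_☉ ≈ 0.0568

d = 1/p = 1/0.0271″ = 36.90 pc
M = m − 5 log₁₀ d + 5 = 10.78 − 5·1.5670 + 5 = 7.945
M − M_☉ = 7.945 − 4.83 = 3.115
L/L_☉ = 10^(−0.4 × 3.115) = 0.05676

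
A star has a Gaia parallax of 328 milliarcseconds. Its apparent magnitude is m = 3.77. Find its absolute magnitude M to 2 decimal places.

M ≈ 6.35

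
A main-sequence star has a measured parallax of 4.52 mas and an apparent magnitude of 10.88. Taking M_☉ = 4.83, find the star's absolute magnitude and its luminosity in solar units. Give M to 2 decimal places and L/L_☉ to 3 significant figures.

d = 1/p = 1000/4.52 mas = 221.2 pc
M = m − 5 log₁₀ d + 5 = 10.88 − 5·2.3449 + 5 = 4.156
M − M_☉ = 4.156 − 4.83 = -0.674
L/L_☉ = 10^(−0.4 × -0.674) = 1.861

M ≈ 4.16; L/L_☉ ≈ 1.86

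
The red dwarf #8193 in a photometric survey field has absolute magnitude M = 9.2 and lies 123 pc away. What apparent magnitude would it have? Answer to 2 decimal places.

m = M + 5 log₁₀ d − 5 = 9.2 + 5·2.0899 − 5 = 14.650

m ≈ 14.65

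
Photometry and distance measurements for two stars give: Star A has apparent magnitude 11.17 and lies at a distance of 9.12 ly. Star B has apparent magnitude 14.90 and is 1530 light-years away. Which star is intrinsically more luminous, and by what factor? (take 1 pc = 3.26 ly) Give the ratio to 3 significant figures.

Star B is more luminous, by a factor of 907.

Star A: d = 9.12 ly / 3.26 = 2.798 pc
Star A: M = m − 5 log₁₀ d + 5 = 11.17 − 5·0.4468 + 5 = 13.936
Star B: d = 1530 ly / 3.26 = 469.3 pc
Star B: M = m − 5 log₁₀ d + 5 = 14.90 − 5·2.6715 + 5 = 6.543
ΔM = M_A − M_B = 13.936 − (6.543) = 7.393; smaller M is more luminous → Star B.
L ratio = 10^(0.4 |ΔM|) = 10^2.957 = 906.6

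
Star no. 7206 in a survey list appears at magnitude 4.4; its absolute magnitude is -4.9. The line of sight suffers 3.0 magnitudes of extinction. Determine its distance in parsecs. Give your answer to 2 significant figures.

m − M = 5 log₁₀(d/10 pc) + A  ⇒  4.4 − (-4.9) − 3.0 = 5 log₁₀(d/10)
6.300 = 5 log₁₀(d/10)
log₁₀ d = (m − M − A)/5 + 1 = 2.2600
d = 10^2.2600 = 182.0 pc

d ≈ 180 pc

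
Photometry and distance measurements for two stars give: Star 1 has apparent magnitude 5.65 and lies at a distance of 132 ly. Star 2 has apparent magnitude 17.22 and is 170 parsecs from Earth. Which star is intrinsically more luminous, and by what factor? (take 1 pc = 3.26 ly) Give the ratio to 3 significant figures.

Star 1 is more luminous, by a factor of 2410.

Star 1: d = 132 ly / 3.26 = 40.49 pc
Star 1: M = m − 5 log₁₀ d + 5 = 5.65 − 5·1.6074 + 5 = 2.613
Star 2: M = m − 5 log₁₀ d + 5 = 17.22 − 5·2.2304 + 5 = 11.068
ΔM = M_1 − M_2 = 2.613 − (11.068) = -8.455; smaller M is more luminous → Star 1.
L ratio = 10^(0.4 |ΔM|) = 10^3.382 = 2409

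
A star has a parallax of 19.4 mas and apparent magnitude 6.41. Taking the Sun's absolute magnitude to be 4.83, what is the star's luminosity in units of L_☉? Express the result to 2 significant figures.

L/L_☉ ≈ 6.2

d = 1/p = 1000/19.4 mas = 51.55 pc
M = m − 5 log₁₀ d + 5 = 6.41 − 5·1.7122 + 5 = 2.849
M − M_☉ = 2.849 − 4.83 = -1.981
L/L_☉ = 10^(−0.4 × -1.981) = 6.200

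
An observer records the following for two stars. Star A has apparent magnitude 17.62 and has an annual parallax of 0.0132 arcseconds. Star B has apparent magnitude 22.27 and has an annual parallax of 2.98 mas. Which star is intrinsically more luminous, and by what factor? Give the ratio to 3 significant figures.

Star A is more luminous, by a factor of 3.69.

Star A: d = 1/p = 1/0.0132″ = 75.76 pc
Star A: M = m − 5 log₁₀ d + 5 = 17.62 − 5·1.8794 + 5 = 13.223
Star B: p = 2.98 mas = 2.98×10^-3″ → d = 1/p = 335.6 pc
Star B: M = m − 5 log₁₀ d + 5 = 22.27 − 5·2.5258 + 5 = 14.641
ΔM = M_A − M_B = 13.223 − (14.641) = -1.418; smaller M is more luminous → Star A.
L ratio = 10^(0.4 |ΔM|) = 10^0.567 = 3.692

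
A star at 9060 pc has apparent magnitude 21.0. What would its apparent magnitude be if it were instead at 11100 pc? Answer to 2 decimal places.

Flux ∝ 1/d², so Δm = 5 log₁₀(d₂/d₁) = 5 log₁₀(11100/9060) = 0.441
m₂ = m₁ + Δm = 21.0 + (0.441) = 21.441

m ≈ 21.44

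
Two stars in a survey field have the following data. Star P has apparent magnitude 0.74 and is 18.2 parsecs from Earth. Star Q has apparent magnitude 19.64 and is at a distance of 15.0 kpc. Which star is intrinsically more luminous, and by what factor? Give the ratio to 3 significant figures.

Star P is more luminous, by a factor of 53.5.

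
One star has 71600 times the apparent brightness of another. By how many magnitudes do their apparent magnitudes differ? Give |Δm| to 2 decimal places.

|Δm| ≈ 12.14

Pogson: Δm = −2.5 log₁₀(ratio) = −2.5 log₁₀(71600) = −2.5 × 4.8549 = -12.137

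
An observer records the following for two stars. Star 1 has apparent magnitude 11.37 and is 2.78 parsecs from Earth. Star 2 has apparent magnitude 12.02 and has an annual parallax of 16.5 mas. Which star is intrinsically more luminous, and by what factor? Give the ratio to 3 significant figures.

Star 1: M = m − 5 log₁₀ d + 5 = 11.37 − 5·0.4440 + 5 = 14.150
Star 2: p = 16.5 mas = 0.0165″ → d = 1/p = 60.61 pc
Star 2: M = m − 5 log₁₀ d + 5 = 12.02 − 5·1.7825 + 5 = 8.107
ΔM = M_1 − M_2 = 14.150 − (8.107) = 6.042; smaller M is more luminous → Star 2.
L ratio = 10^(0.4 |ΔM|) = 10^2.417 = 261.2

Star 2 is more luminous, by a factor of 261.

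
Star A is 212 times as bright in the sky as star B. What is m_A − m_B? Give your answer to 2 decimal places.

m_A − m_B ≈ -5.82

Pogson: Δm = −2.5 log₁₀(ratio) = −2.5 log₁₀(212) = −2.5 × 2.3263 = -5.816
Star A is brighter, so it has the smaller magnitude: the difference is negative.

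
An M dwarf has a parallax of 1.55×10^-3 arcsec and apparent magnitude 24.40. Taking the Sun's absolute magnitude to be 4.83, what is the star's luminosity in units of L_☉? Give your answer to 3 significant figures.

L/L_☉ ≈ 6.18×10^-5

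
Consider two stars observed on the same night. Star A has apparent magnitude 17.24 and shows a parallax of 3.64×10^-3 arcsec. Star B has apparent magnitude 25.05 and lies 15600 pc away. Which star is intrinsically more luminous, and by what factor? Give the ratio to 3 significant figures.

Star B is more luminous, by a factor of 2.42.

Star A: d = 1/p = 1/3.64×10^-3″ = 274.7 pc
Star A: M = m − 5 log₁₀ d + 5 = 17.24 − 5·2.4389 + 5 = 10.046
Star B: M = m − 5 log₁₀ d + 5 = 25.05 − 5·4.1931 + 5 = 9.084
ΔM = M_A − M_B = 10.046 − (9.084) = 0.961; smaller M is more luminous → Star B.
L ratio = 10^(0.4 |ΔM|) = 10^0.384 = 2.424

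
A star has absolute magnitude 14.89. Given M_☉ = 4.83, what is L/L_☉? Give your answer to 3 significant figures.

M − M_☉ = 14.89 − 4.83 = 10.060
L/L_☉ = 10^(−0.4 (M − M_☉)) = 10^-4.024 = 9.462×10^-5

L/L_☉ ≈ 9.46×10^-5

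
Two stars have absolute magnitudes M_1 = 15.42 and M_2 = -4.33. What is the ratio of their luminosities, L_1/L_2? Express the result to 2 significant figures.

L_1/L_2 ≈ 1.3×10^-8

ΔM = M_1 − M_2 = 19.75
L_1/L_2 = 10^(−0.4 ΔM) = 10^-7.900 = 1.259×10^-8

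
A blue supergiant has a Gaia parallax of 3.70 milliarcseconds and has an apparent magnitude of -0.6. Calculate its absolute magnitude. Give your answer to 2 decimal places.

p = 3.70 mas = 3.70×10^-3″ → d = 1/p = 270.3 pc
5 log₁₀(d/10 pc) = 5 log₁₀(270.3) − 5 = 7.159
M = m − 5 log₁₀(d/10) = -0.6 − 7.159 = -7.759

M ≈ -7.76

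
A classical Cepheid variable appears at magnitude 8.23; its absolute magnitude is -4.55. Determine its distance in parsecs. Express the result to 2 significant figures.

d ≈ 3600 pc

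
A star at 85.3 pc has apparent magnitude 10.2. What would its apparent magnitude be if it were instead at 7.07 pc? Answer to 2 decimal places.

m ≈ 4.79

Flux ∝ 1/d², so Δm = 5 log₁₀(d₂/d₁) = 5 log₁₀(7.07/85.3) = -5.408
m₂ = m₁ + Δm = 10.2 + (-5.408) = 4.792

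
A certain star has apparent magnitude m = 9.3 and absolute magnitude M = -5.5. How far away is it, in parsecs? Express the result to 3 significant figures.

d ≈ 9120 pc

Distance modulus: m − M = 9.3 − (-5.5) = 14.800
m − M = 5 log₁₀ d − 5
log₁₀ d = (m − M)/5 + 1 = 3.9600
d = 10^3.9600 = 9120 pc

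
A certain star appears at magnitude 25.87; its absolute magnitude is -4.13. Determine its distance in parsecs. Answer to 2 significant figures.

d ≈ 1.0×10^7 pc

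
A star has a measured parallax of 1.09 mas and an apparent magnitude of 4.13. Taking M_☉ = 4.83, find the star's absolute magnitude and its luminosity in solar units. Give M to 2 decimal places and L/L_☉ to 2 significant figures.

M ≈ -5.68; L/L_☉ ≈ 16000

d = 1/p = 1000/1.09 mas = 917.4 pc
M = m − 5 log₁₀ d + 5 = 4.13 − 5·2.9626 + 5 = -5.683
M − M_☉ = -5.683 − 4.83 = -10.513
L/L_☉ = 10^(−0.4 × -10.513) = 16040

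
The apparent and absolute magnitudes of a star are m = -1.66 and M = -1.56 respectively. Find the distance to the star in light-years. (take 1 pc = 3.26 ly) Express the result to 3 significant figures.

d ≈ 31.1 ly

μ = m − M = -0.100
m − M = 5 log₁₀ d − 5
log₁₀ d = (m − M)/5 + 1 = 0.9800
d = 10^0.9800 = 9.550 pc
= 31.13 ly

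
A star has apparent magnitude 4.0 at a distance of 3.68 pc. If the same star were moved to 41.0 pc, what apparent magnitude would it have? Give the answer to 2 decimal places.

Flux ∝ 1/d², so Δm = 5 log₁₀(d₂/d₁) = 5 log₁₀(41.0/3.68) = 5.235
m₂ = m₁ + Δm = 4.0 + (5.235) = 9.235

m ≈ 9.23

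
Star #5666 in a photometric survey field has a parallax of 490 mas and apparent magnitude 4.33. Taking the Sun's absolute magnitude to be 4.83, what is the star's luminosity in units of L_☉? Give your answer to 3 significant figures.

d = 1/p = 1000/490 mas = 2.041 pc
M = m − 5 log₁₀ d + 5 = 4.33 − 5·0.3098 + 5 = 7.781
M − M_☉ = 7.781 − 4.83 = 2.951
L/L_☉ = 10^(−0.4 × 2.951) = 0.06601

L/L_☉ ≈ 0.0660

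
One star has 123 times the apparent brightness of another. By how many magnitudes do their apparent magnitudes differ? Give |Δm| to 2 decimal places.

|Δm| ≈ 5.22

Pogson: Δm = −2.5 log₁₀(ratio) = −2.5 log₁₀(123) = −2.5 × 2.0899 = -5.225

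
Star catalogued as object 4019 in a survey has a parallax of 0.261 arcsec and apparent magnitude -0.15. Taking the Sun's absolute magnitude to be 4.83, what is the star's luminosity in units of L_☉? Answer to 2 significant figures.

L/L_☉ ≈ 14

d = 1/p = 1/0.261″ = 3.831 pc
M = m − 5 log₁₀ d + 5 = -0.15 − 5·0.5834 + 5 = 1.933
M − M_☉ = 1.933 − 4.83 = -2.897
L/L_☉ = 10^(−0.4 × -2.897) = 14.41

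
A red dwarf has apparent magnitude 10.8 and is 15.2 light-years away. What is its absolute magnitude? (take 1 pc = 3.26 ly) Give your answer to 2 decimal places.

d = 15.2 ly / 3.26 = 4.663 pc
5 log₁₀(d/10 pc) = 5 log₁₀(4.663) − 5 = -1.657
M = m − 5 log₁₀(d/10) = 10.8 + 1.657 = 12.457

M ≈ 12.46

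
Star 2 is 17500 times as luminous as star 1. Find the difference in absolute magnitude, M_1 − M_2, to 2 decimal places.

Pogson: ΔM = −2.5 log₁₀(ratio) = −2.5 log₁₀(17500) = −2.5 × 4.2430 = -10.608
Star 2 is brighter so has the smaller magnitude: M_1 − M_2 is positive.

M_1 − M_2 ≈ 10.61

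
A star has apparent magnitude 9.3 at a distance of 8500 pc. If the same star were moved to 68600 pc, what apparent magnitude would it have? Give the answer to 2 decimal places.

m ≈ 13.83

Flux ∝ 1/d², so Δm = 5 log₁₀(d₂/d₁) = 5 log₁₀(68600/8500) = 4.535
m₂ = m₁ + Δm = 9.3 + (4.535) = 13.835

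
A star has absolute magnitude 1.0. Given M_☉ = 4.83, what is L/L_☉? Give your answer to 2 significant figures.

M − M_☉ = 1.0 − 4.83 = -3.830
L/L_☉ = 10^(−0.4 (M − M_☉)) = 10^1.532 = 34.04

L/L_☉ ≈ 34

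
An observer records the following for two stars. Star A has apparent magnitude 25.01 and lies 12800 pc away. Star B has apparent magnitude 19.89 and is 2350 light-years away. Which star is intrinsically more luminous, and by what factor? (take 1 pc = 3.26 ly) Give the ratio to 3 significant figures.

Star A is more luminous, by a factor of 2.82.

Star A: M = m − 5 log₁₀ d + 5 = 25.01 − 5·4.1072 + 5 = 9.474
Star B: d = 2350 ly / 3.26 = 720.9 pc
Star B: M = m − 5 log₁₀ d + 5 = 19.89 − 5·2.8579 + 5 = 10.601
ΔM = M_A − M_B = 9.474 − (10.601) = -1.127; smaller M is more luminous → Star A.
L ratio = 10^(0.4 |ΔM|) = 10^0.451 = 2.823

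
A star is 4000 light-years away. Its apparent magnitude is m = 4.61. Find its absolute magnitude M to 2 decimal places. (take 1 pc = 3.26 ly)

M ≈ -5.83

d = 4000 ly / 3.26 = 1227 pc
5 log₁₀(d/10 pc) = 5 log₁₀(1227) − 5 = 10.444
M = m − 5 log₁₀(d/10) = 4.61 − 10.444 = -5.834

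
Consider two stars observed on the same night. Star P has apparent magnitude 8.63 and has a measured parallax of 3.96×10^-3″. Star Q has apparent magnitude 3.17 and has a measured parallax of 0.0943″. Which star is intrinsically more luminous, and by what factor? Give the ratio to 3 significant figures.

Star P: d = 1/p = 1/3.96×10^-3″ = 252.5 pc
Star P: M = m − 5 log₁₀ d + 5 = 8.63 − 5·2.4023 + 5 = 1.618
Star Q: d = 1/p = 1/0.0943″ = 10.60 pc
Star Q: M = m − 5 log₁₀ d + 5 = 3.17 − 5·1.0255 + 5 = 3.043
ΔM = M_P − M_Q = 1.618 − (3.043) = -1.424; smaller M is more luminous → Star P.
L ratio = 10^(0.4 |ΔM|) = 10^0.570 = 3.712

Star P is more luminous, by a factor of 3.71.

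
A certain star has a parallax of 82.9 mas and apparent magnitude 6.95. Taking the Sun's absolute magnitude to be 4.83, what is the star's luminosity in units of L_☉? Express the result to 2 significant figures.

L/L_☉ ≈ 0.21

d = 1/p = 1000/82.9 mas = 12.06 pc
M = m − 5 log₁₀ d + 5 = 6.95 − 5·1.0814 + 5 = 6.543
M − M_☉ = 6.543 − 4.83 = 1.713
L/L_☉ = 10^(−0.4 × 1.713) = 0.2065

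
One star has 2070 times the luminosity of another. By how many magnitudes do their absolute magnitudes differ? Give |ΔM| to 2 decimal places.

Pogson: ΔM = −2.5 log₁₀(ratio) = −2.5 log₁₀(2070) = −2.5 × 3.3160 = -8.290

|ΔM| ≈ 8.29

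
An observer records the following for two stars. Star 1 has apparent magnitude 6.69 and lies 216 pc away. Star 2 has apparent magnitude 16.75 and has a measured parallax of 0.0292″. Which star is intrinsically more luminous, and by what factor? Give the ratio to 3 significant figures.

Star 1: M = m − 5 log₁₀ d + 5 = 6.69 − 5·2.3345 + 5 = 0.018
Star 2: d = 1/p = 1/0.0292″ = 34.25 pc
Star 2: M = m − 5 log₁₀ d + 5 = 16.75 − 5·1.5346 + 5 = 14.077
ΔM = M_1 − M_2 = 0.018 − (14.077) = -14.059; smaller M is more luminous → Star 1.
L ratio = 10^(0.4 |ΔM|) = 10^5.624 = 420400

Star 1 is more luminous, by a factor of 420000.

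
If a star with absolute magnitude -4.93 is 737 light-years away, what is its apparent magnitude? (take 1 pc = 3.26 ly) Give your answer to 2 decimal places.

d = 737 ly / 3.26 = 226.1 pc
m = M + 5 log₁₀ d − 5 = -4.93 + 5·2.3542 − 5 = 1.841

m ≈ 1.84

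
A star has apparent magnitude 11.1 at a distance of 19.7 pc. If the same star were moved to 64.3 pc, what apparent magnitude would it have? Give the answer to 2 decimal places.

Flux ∝ 1/d², so Δm = 5 log₁₀(d₂/d₁) = 5 log₁₀(64.3/19.7) = 2.569
m₂ = m₁ + Δm = 11.1 + (2.569) = 13.669

m ≈ 13.67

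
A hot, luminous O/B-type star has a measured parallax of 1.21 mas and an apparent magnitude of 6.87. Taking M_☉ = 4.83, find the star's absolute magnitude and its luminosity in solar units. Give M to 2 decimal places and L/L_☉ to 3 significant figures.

M ≈ -2.72; L/L_☉ ≈ 1040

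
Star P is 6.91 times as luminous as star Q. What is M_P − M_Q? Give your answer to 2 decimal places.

Pogson: ΔM = −2.5 log₁₀(ratio) = −2.5 log₁₀(6.91) = −2.5 × 0.8395 = -2.099
Star P is brighter, so it has the smaller magnitude: the difference is negative.

M_P − M_Q ≈ -2.10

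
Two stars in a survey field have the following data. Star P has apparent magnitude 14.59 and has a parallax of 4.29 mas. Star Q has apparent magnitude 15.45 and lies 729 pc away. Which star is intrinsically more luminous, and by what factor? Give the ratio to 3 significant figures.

Star P: p = 4.29 mas = 4.29×10^-3″ → d = 1/p = 233.1 pc
Star P: M = m − 5 log₁₀ d + 5 = 14.59 − 5·2.3675 + 5 = 7.752
Star Q: M = m − 5 log₁₀ d + 5 = 15.45 − 5·2.8627 + 5 = 6.136
ΔM = M_P − M_Q = 7.752 − (6.136) = 1.616; smaller M is more luminous → Star Q.
L ratio = 10^(0.4 |ΔM|) = 10^0.646 = 4.430

Star Q is more luminous, by a factor of 4.43.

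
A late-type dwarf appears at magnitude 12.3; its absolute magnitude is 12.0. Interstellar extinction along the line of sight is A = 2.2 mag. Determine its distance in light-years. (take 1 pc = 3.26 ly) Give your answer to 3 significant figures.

d ≈ 13.6 ly

m − M = 5 log₁₀(d/10 pc) + A  ⇒  12.3 − (12.0) − 2.2 = 5 log₁₀(d/10)
-1.900 = 5 log₁₀(d/10)
log₁₀ d = (m − M − A)/5 + 1 = 0.6200
d = 10^0.6200 = 4.169 pc
= 13.59 ly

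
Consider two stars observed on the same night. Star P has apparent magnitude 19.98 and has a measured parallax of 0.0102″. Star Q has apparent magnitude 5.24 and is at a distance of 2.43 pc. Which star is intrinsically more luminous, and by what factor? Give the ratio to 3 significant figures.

Star Q is more luminous, by a factor of 484.

Star P: d = 1/p = 1/0.0102″ = 98.04 pc
Star P: M = m − 5 log₁₀ d + 5 = 19.98 − 5·1.9914 + 5 = 15.023
Star Q: M = m − 5 log₁₀ d + 5 = 5.24 − 5·0.3856 + 5 = 8.312
ΔM = M_P − M_Q = 15.023 − (8.312) = 6.711; smaller M is more luminous → Star Q.
L ratio = 10^(0.4 |ΔM|) = 10^2.684 = 483.5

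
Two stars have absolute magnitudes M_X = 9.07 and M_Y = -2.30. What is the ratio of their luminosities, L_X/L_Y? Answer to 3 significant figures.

L_X/L_Y ≈ 2.83×10^-5

ΔM = M_X − M_Y = 11.37
L_X/L_Y = 10^(−0.4 ΔM) = 10^-4.548 = 2.831×10^-5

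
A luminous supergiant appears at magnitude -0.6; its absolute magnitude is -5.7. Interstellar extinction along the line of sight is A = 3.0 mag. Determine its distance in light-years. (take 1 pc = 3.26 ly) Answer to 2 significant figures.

m − M = 5 log₁₀(d/10 pc) + A  ⇒  -0.6 − (-5.7) − 3.0 = 5 log₁₀(d/10)
2.100 = 5 log₁₀(d/10)
log₁₀ d = (m − M − A)/5 + 1 = 1.4200
d = 10^1.4200 = 26.30 pc
= 85.75 ly

d ≈ 86 ly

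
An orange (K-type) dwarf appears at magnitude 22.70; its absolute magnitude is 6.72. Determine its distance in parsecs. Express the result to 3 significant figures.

μ = m − M = 15.980
m − M = 5 log₁₀ d − 5
log₁₀ d = (m − M)/5 + 1 = 4.1960
d = 10^4.1960 = 15700 pc

d ≈ 15700 pc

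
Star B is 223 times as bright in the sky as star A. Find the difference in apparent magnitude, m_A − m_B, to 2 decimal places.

Pogson: Δm = −2.5 log₁₀(ratio) = −2.5 log₁₀(223) = −2.5 × 2.3483 = -5.871
Star B is brighter so has the smaller magnitude: m_A − m_B is positive.

m_A − m_B ≈ 5.87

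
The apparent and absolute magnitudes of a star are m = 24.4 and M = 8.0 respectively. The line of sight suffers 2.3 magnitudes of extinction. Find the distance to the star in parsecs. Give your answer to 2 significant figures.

d ≈ 6600 pc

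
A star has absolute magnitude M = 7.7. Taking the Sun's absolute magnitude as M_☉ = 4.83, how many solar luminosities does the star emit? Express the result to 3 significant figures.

M − M_☉ = 7.7 − 4.83 = 2.870
L/L_☉ = 10^(−0.4 (M − M_☉)) = 10^-1.148 = 0.07112

L/L_☉ ≈ 0.0711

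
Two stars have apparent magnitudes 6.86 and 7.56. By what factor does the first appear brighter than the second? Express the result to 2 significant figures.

Magnitude difference = -0.70
Flux ratio = 10^(−0.4 Δm) = 10^(−0.4 × -0.70) = 10^0.280 = 1.905

1.9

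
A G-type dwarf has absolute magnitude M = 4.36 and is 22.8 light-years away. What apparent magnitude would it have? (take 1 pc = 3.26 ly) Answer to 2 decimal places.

m ≈ 3.58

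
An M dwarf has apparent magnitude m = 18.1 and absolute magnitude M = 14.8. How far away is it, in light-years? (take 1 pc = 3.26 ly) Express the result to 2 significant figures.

μ = m − M = 3.300
m − M = 5 log₁₀ d − 5
log₁₀ d = (m − M)/5 + 1 = 1.6600
d = 10^1.6600 = 45.71 pc
= 149.0 ly

d ≈ 150 ly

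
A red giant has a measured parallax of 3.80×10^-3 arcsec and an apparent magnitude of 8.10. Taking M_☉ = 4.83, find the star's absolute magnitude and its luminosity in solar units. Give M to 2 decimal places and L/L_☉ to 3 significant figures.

d = 1/p = 1/3.80×10^-3″ = 263.2 pc
M = m − 5 log₁₀ d + 5 = 8.10 − 5·2.4202 + 5 = 0.999
M − M_☉ = 0.999 − 4.83 = -3.831
L/L_☉ = 10^(−0.4 × -3.831) = 34.07

M ≈ 1.00; L/L_☉ ≈ 34.1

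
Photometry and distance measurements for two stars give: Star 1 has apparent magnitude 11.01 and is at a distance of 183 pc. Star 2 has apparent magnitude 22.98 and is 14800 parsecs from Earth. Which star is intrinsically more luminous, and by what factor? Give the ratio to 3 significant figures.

Star 1 is more luminous, by a factor of 9.38.

Star 1: M = m − 5 log₁₀ d + 5 = 11.01 − 5·2.2625 + 5 = 4.698
Star 2: M = m − 5 log₁₀ d + 5 = 22.98 − 5·4.1703 + 5 = 7.129
ΔM = M_1 − M_2 = 4.698 − (7.129) = -2.431; smaller M is more luminous → Star 1.
L ratio = 10^(0.4 |ΔM|) = 10^0.972 = 9.384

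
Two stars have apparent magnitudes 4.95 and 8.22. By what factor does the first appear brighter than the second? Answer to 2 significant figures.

20

Magnitude difference = -3.27
Flux ratio = 10^(−0.4 Δm) = 10^(−0.4 × -3.27) = 10^1.308 = 20.32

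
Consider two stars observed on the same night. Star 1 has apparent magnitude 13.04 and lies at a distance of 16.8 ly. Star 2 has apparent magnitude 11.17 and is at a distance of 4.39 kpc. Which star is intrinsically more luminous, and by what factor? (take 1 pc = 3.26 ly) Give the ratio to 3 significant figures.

Star 2 is more luminous, by a factor of 4.06×10^6.

Star 1: d = 16.8 ly / 3.26 = 5.153 pc
Star 1: M = m − 5 log₁₀ d + 5 = 13.04 − 5·0.7121 + 5 = 14.480
Star 2: d = 4.39 kpc = 4390 pc
Star 2: M = m − 5 log₁₀ d + 5 = 11.17 − 5·3.6425 + 5 = -2.042
ΔM = M_1 − M_2 = 14.480 − (-2.042) = 16.522; smaller M is more luminous → Star 2.
L ratio = 10^(0.4 |ΔM|) = 10^6.609 = 4.062×10^6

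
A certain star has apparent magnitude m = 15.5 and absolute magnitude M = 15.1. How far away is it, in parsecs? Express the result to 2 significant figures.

d ≈ 12 pc

μ = m − M = 0.400
m − M = 5 log₁₀ d − 5
log₁₀ d = (m − M)/5 + 1 = 1.0800
d = 10^1.0800 = 12.02 pc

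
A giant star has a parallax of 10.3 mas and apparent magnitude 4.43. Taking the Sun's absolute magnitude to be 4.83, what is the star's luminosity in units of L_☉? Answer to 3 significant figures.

d = 1/p = 1000/10.3 mas = 97.09 pc
M = m − 5 log₁₀ d + 5 = 4.43 − 5·1.9872 + 5 = -0.506
M − M_☉ = -0.506 − 4.83 = -5.336
L/L_☉ = 10^(−0.4 × -5.336) = 136.2

L/L_☉ ≈ 136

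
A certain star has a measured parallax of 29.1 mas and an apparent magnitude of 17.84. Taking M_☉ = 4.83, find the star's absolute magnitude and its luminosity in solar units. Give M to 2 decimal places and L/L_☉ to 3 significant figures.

M ≈ 15.16; L/L_☉ ≈ 7.38×10^-5

d = 1/p = 1000/29.1 mas = 34.36 pc
M = m − 5 log₁₀ d + 5 = 17.84 − 5·1.5361 + 5 = 15.159
M − M_☉ = 15.159 − 4.83 = 10.329
L/L_☉ = 10^(−0.4 × 10.329) = 7.383×10^-5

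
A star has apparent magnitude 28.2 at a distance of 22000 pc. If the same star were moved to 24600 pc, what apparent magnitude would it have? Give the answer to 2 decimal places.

m ≈ 28.44

Flux ∝ 1/d², so Δm = 5 log₁₀(d₂/d₁) = 5 log₁₀(24600/22000) = 0.243
m₂ = m₁ + Δm = 28.2 + (0.243) = 28.443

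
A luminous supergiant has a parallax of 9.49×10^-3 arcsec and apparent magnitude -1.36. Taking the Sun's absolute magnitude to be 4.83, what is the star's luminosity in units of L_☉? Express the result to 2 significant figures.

d = 1/p = 1/9.49×10^-3″ = 105.4 pc
M = m − 5 log₁₀ d + 5 = -1.36 − 5·2.0227 + 5 = -6.474
M − M_☉ = -6.474 − 4.83 = -11.304
L/L_☉ = 10^(−0.4 × -11.304) = 33230

L/L_☉ ≈ 33000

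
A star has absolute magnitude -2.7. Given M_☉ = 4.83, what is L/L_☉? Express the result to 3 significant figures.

L/L_☉ ≈ 1030

M − M_☉ = -2.7 − 4.83 = -7.530
L/L_☉ = 10^(−0.4 (M − M_☉)) = 10^3.012 = 1028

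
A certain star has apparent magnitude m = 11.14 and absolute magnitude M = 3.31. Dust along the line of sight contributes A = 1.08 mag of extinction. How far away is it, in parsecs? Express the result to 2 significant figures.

d ≈ 220 pc

m − M = 5 log₁₀(d/10 pc) + A  ⇒  11.14 − (3.31) − 1.08 = 5 log₁₀(d/10)
6.750 = 5 log₁₀(d/10)
log₁₀ d = (m − M − A)/5 + 1 = 2.3500
d = 10^2.3500 = 223.9 pc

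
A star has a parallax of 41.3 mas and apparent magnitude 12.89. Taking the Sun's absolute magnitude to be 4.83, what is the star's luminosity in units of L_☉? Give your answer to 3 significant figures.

L/L_☉ ≈ 3.50×10^-3

d = 1/p = 1000/41.3 mas = 24.21 pc
M = m − 5 log₁₀ d + 5 = 12.89 − 5·1.3840 + 5 = 10.970
M − M_☉ = 10.970 − 4.83 = 6.140
L/L_☉ = 10^(−0.4 × 6.140) = 3.500×10^-3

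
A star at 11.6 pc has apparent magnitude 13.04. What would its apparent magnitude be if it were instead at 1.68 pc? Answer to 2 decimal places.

Flux ∝ 1/d², so Δm = 5 log₁₀(d₂/d₁) = 5 log₁₀(1.68/11.6) = -4.196
m₂ = m₁ + Δm = 13.04 + (-4.196) = 8.844

m ≈ 8.84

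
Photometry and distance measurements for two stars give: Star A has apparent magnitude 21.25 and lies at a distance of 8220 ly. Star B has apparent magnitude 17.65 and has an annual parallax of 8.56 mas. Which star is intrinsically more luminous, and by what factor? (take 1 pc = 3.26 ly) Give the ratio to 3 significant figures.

Star A is more luminous, by a factor of 16.9.

Star A: d = 8220 ly / 3.26 = 2521 pc
Star A: M = m − 5 log₁₀ d + 5 = 21.25 − 5·3.4017 + 5 = 9.242
Star B: p = 8.56 mas = 8.56×10^-3″ → d = 1/p = 116.8 pc
Star B: M = m − 5 log₁₀ d + 5 = 17.65 − 5·2.0675 + 5 = 12.312
ΔM = M_A − M_B = 9.242 − (12.312) = -3.071; smaller M is more luminous → Star A.
L ratio = 10^(0.4 |ΔM|) = 10^1.228 = 16.91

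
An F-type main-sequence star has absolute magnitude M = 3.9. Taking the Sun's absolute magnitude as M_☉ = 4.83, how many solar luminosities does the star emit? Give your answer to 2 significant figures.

M − M_☉ = 3.9 − 4.83 = -0.930
L/L_☉ = 10^(−0.4 (M − M_☉)) = 10^0.372 = 2.355

L/L_☉ ≈ 2.4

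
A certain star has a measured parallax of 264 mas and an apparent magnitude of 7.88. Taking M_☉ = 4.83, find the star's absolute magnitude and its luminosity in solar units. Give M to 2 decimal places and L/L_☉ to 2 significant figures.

M ≈ 9.99; L/L_☉ ≈ 8.6×10^-3

d = 1/p = 1000/264 mas = 3.788 pc
M = m − 5 log₁₀ d + 5 = 7.88 − 5·0.5784 + 5 = 9.988
M − M_☉ = 9.988 − 4.83 = 5.158
L/L_☉ = 10^(−0.4 × 5.158) = 8.646×10^-3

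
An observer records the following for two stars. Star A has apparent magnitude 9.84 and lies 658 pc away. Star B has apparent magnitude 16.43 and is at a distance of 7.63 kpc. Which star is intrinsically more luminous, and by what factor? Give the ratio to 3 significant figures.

Star A is more luminous, by a factor of 3.22.

Star A: M = m − 5 log₁₀ d + 5 = 9.84 − 5·2.8182 + 5 = 0.749
Star B: d = 7.63 kpc = 7630 pc
Star B: M = m − 5 log₁₀ d + 5 = 16.43 − 5·3.8825 + 5 = 2.017
ΔM = M_A − M_B = 0.749 − (2.017) = -1.269; smaller M is more luminous → Star A.
L ratio = 10^(0.4 |ΔM|) = 10^0.507 = 3.217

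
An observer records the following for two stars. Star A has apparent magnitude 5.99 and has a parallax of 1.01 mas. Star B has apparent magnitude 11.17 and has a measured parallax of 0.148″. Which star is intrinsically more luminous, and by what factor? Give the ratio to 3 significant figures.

Star A: p = 1.01 mas = 1.01×10^-3″ → d = 1/p = 990.1 pc
Star A: M = m − 5 log₁₀ d + 5 = 5.99 − 5·2.9957 + 5 = -3.988
Star B: d = 1/p = 1/0.148″ = 6.757 pc
Star B: M = m − 5 log₁₀ d + 5 = 11.17 − 5·0.8297 + 5 = 12.021
ΔM = M_A − M_B = -3.988 − (12.021) = -16.010; smaller M is more luminous → Star A.
L ratio = 10^(0.4 |ΔM|) = 10^6.404 = 2.534×10^6

Star A is more luminous, by a factor of 2.53×10^6.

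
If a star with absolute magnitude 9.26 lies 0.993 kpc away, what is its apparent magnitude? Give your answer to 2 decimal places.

d = 0.993 kpc = 993.0 pc
m = M + 5 log₁₀ d − 5 = 9.26 + 5·2.9969 − 5 = 19.245

m ≈ 19.24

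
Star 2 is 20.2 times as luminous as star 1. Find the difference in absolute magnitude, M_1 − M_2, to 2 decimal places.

Pogson: ΔM = −2.5 log₁₀(ratio) = −2.5 log₁₀(20.2) = −2.5 × 1.3054 = -3.263
Star 2 is brighter so has the smaller magnitude: M_1 − M_2 is positive.

M_1 − M_2 ≈ 3.26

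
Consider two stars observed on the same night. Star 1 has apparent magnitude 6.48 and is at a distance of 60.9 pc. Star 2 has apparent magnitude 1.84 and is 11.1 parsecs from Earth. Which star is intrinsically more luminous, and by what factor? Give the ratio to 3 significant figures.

Star 1: M = m − 5 log₁₀ d + 5 = 6.48 − 5·1.7846 + 5 = 2.557
Star 2: M = m − 5 log₁₀ d + 5 = 1.84 − 5·1.0453 + 5 = 1.613
ΔM = M_1 − M_2 = 2.557 − (1.613) = 0.944; smaller M is more luminous → Star 2.
L ratio = 10^(0.4 |ΔM|) = 10^0.377 = 2.385

Star 2 is more luminous, by a factor of 2.38.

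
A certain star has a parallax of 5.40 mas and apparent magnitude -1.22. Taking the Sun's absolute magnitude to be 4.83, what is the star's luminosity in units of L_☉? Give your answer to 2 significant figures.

d = 1/p = 1000/5.40 mas = 185.2 pc
M = m − 5 log₁₀ d + 5 = -1.22 − 5·2.2676 + 5 = -7.558
M − M_☉ = -7.558 − 4.83 = -12.388
L/L_☉ = 10^(−0.4 × -12.388) = 90200

L/L_☉ ≈ 90000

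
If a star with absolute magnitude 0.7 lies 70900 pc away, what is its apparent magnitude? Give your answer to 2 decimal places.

m ≈ 19.95

m = M + 5 log₁₀ d − 5 = 0.7 + 5·4.8506 − 5 = 19.953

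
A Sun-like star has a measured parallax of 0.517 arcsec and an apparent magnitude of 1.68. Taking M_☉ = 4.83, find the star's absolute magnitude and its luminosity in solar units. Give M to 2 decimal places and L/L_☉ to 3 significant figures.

d = 1/p = 1/0.517″ = 1.934 pc
M = m − 5 log₁₀ d + 5 = 1.68 − 5·0.2865 + 5 = 5.247
M − M_☉ = 5.247 − 4.83 = 0.417
L/L_☉ = 10^(−0.4 × 0.417) = 0.6808

M ≈ 5.25; L/L_☉ ≈ 0.681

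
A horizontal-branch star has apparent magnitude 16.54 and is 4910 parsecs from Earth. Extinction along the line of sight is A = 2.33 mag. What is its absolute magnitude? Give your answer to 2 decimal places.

5 log₁₀(d/10 pc) = 5 log₁₀(4910) − 5 = 13.455
M = m − 5 log₁₀(d/10) − A = 16.54 − 13.455 − 2.33 = 0.755

M ≈ 0.75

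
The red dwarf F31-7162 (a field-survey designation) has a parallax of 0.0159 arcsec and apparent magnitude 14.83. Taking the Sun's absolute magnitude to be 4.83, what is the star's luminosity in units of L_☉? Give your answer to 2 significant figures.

L/L_☉ ≈ 4.0×10^-3

d = 1/p = 1/0.0159″ = 62.89 pc
M = m − 5 log₁₀ d + 5 = 14.83 − 5·1.7986 + 5 = 10.837
M − M_☉ = 10.837 − 4.83 = 6.007
L/L_☉ = 10^(−0.4 × 6.007) = 3.956×10^-3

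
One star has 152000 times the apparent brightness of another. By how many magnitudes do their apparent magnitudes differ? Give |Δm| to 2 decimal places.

|Δm| ≈ 12.95

Pogson: Δm = −2.5 log₁₀(ratio) = −2.5 log₁₀(152000) = −2.5 × 5.1818 = -12.955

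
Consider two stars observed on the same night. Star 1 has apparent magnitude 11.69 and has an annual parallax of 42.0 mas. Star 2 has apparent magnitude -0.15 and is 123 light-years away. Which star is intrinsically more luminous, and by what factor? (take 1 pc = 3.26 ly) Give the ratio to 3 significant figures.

Star 1: p = 42.0 mas = 0.0420″ → d = 1/p = 23.81 pc
Star 1: M = m − 5 log₁₀ d + 5 = 11.69 − 5·1.3768 + 5 = 9.806
Star 2: d = 123 ly / 3.26 = 37.73 pc
Star 2: M = m − 5 log₁₀ d + 5 = -0.15 − 5·1.5767 + 5 = -3.033
ΔM = M_1 − M_2 = 9.806 − (-3.033) = 12.840; smaller M is more luminous → Star 2.
L ratio = 10^(0.4 |ΔM|) = 10^5.136 = 136700

Star 2 is more luminous, by a factor of 137000.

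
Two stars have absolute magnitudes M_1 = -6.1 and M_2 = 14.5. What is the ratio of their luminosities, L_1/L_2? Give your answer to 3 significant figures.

L_1/L_2 ≈ 1.74×10^8

ΔM = M_1 − M_2 = -20.6
L_1/L_2 = 10^(−0.4 ΔM) = 10^8.240 = 1.738×10^8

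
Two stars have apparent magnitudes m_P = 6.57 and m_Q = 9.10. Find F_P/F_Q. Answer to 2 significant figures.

F_P/F_Q ≈ 10

Δm = 6.57 − (9.10) = -2.53
Flux ratio = 10^(−0.4 Δm) = 10^(−0.4 × -2.53) = 10^1.012 = 10.28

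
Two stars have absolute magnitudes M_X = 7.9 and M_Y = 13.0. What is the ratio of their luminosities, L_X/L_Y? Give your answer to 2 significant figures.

L_X/L_Y ≈ 110

ΔM = M_X − M_Y = -5.1
L_X/L_Y = 10^(−0.4 ΔM) = 10^2.040 = 109.6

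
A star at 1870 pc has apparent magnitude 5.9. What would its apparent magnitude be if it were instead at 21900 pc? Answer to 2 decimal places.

Flux ∝ 1/d², so Δm = 5 log₁₀(d₂/d₁) = 5 log₁₀(21900/1870) = 5.343
m₂ = m₁ + Δm = 5.9 + (5.343) = 11.243

m ≈ 11.24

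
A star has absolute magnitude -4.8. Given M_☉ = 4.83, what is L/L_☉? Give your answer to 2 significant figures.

M − M_☉ = -4.8 − 4.83 = -9.630
L/L_☉ = 10^(−0.4 (M − M_☉)) = 10^3.852 = 7112

L/L_☉ ≈ 7100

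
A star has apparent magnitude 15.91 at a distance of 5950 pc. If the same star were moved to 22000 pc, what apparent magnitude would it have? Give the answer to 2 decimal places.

Flux ∝ 1/d², so Δm = 5 log₁₀(d₂/d₁) = 5 log₁₀(22000/5950) = 2.840
m₂ = m₁ + Δm = 15.91 + (2.840) = 18.750

m ≈ 18.75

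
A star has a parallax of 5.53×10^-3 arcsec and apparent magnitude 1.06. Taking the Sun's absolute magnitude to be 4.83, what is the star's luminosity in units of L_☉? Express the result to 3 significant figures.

d = 1/p = 1/5.53×10^-3″ = 180.8 pc
M = m − 5 log₁₀ d + 5 = 1.06 − 5·2.2573 + 5 = -5.226
M − M_☉ = -5.226 − 4.83 = -10.056
L/L_☉ = 10^(−0.4 × -10.056) = 10530

L/L_☉ ≈ 10500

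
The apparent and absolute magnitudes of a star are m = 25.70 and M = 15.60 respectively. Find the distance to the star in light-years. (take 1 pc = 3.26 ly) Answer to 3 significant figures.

d ≈ 3410 ly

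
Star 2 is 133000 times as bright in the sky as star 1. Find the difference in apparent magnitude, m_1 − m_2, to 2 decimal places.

Pogson: Δm = −2.5 log₁₀(ratio) = −2.5 log₁₀(133000) = −2.5 × 5.1239 = -12.810
Star 2 is brighter so has the smaller magnitude: m_1 − m_2 is positive.

m_1 − m_2 ≈ 12.81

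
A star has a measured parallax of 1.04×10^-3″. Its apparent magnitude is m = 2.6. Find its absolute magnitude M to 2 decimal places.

d = 1/p = 1/1.04×10^-3″ = 961.5 pc
5 log₁₀(d/10 pc) = 5 log₁₀(961.5) − 5 = 9.915
M = m − 5 log₁₀(d/10) = 2.6 − 9.915 = -7.315

M ≈ -7.31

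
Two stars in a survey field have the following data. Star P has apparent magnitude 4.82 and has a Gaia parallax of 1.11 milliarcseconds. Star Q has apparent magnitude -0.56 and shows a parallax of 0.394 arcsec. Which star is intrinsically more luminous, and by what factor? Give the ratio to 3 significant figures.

Star P: p = 1.11 mas = 1.11×10^-3″ → d = 1/p = 900.9 pc
Star P: M = m − 5 log₁₀ d + 5 = 4.82 − 5·2.9547 + 5 = -4.953
Star Q: d = 1/p = 1/0.394″ = 2.538 pc
Star Q: M = m − 5 log₁₀ d + 5 = -0.56 − 5·0.4045 + 5 = 2.417
ΔM = M_P − M_Q = -4.953 − (2.417) = -7.371; smaller M is more luminous → Star P.
L ratio = 10^(0.4 |ΔM|) = 10^2.948 = 887.9

Star P is more luminous, by a factor of 888.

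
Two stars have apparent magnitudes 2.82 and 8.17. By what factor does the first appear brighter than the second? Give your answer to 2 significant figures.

140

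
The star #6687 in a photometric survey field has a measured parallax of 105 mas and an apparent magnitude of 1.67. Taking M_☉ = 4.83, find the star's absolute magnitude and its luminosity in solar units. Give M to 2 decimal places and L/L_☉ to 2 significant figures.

d = 1/p = 1000/105 mas = 9.524 pc
M = m − 5 log₁₀ d + 5 = 1.67 − 5·0.9788 + 5 = 1.776
M − M_☉ = 1.776 − 4.83 = -3.054
L/L_☉ = 10^(−0.4 × -3.054) = 16.66

M ≈ 1.78; L/L_☉ ≈ 17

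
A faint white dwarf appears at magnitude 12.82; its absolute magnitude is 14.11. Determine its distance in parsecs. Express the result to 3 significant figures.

d ≈ 5.52 pc

μ = m − M = -1.290
m − M = 5 log₁₀ d − 5
log₁₀ d = (m − M)/5 + 1 = 0.7420
d = 10^0.7420 = 5.521 pc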